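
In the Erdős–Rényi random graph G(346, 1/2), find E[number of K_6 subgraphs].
E[# K_6] = C(346, 6) · (1/2)^C(6, 2) = 2281370098854 / 2^15 = 1140685049427/16384 ≈ 69621890.223816

For each 6-subset S of vertices (there are C(346, 6) = 2281370098854 such S), let X_S = 1 if S induces a K_6 (all C(6, 2) = 15 edges present). Then P(X_S = 1) = (1/2)^15 = 1/32768. By linearity of expectation, E[# K_6] = C(346, 6) · (1/2)^15 = 2281370098854 / 32768 = 1140685049427/16384 ≈ 69621890.223816.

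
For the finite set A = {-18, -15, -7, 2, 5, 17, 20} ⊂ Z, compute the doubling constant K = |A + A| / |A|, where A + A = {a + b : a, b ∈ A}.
K = |A + A| / |A| = 24/7

Enumerate A + A = {a + b : a, b ∈ A}. With |A| = 7, there are |A|^2 = 49 ordered sum pairs; collecting distinct values, A + A = {-36, -33, -30, -25, -22, -16, -14, -13, -10, -5, -2, -1, 2, 4, 5, 7, 10, 13, 19, 22, 25, 34, 37, 40}, so |A + A| = 24. Thus K = 24/7. For comparison, the minimum possible |A + A| over all 7-element sets is 2·7 − 1 = 13 (so min K = 13/7), attained only by arithmetic progressions.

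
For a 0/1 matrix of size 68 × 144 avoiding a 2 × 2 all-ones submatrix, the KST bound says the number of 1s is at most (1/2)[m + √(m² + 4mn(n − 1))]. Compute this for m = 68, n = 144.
z(68, 144; 2, 2) ≤ (1/2)[68 + √(68² + 4·68·144·143)] = (1/2)[68 + √5605648] = 1217.8125

Kővári–Sós–Turán: let r_1, ..., r_68 be the row sums and z = Σ r_i the total number of 1s. Each pair of columns can share at most one row with both entries 1 (else a 2×2 all-ones block appears), so Σ_i C(r_i, 2) ≤ C(144, 2) = 10296. By convexity Σ_i C(r_i, 2) ≥ 68·C(z/68, 2) = z(z − 68)/(2·68), giving z² − 68z − 68·144·143 ≤ 0 and hence z ≤ (1/2)[68 + √(4624 + 4·1400256)] = (1/2)[68 + √5605648] ≈ (1/2)(68 + 2367.625) = 1217.8125.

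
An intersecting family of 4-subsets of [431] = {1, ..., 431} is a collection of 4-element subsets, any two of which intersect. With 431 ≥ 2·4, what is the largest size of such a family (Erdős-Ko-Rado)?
max |F| = C(430, 3) = 13158860

Erdős-Ko-Rado (1961): when n ≥ 2k, max |F| = C(n−1, k−1). The bound is attained by the star {A : i ∈ A} for any fixed i ∈ [n]. Here C(431−1, 4−1) = C(430, 3) = 13158860.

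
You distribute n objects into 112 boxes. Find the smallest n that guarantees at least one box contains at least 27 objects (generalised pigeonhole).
n = (27 − 1)·112 + 1 = 2913

By the generalised pigeonhole principle, to guarantee some box contains ≥ r objects we need more than (r − 1) · k objects total. Threshold: n = (r − 1) · k + 1. With r = 27 and k = 112: n = 26 · 112 + 1 = 2912 + 1 = 2913. For n = 2912 = 26 · 112, we can put exactly 26 objects in every box, avoiding 27 in any single one — so 2913 is tight.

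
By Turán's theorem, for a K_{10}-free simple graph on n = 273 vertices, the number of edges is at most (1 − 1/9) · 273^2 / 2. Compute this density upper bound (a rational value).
Turán density bound = (8/9) · 273^2/2 = 33124

Turán's theorem: ex(n, K_{r+1}) is achieved by the complete r-partite Turán graph T(n, r) with parts as balanced as possible, and is at most (1 − 1/r) · n^2/2. For r = 9, n = 273: the density bound is (8/9) · 74529/2 = 33124. The integer-valued extremum is e(T(273, 9)) = 33123, which is strictly less than the density bound 33124 since 9 ∤ 273 (the parts of T(273, 9) cannot all be equal).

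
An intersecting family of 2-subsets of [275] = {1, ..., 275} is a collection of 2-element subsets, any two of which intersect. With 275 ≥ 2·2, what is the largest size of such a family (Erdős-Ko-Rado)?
max |F| = C(274, 1) = 274

The Erdős-Ko-Rado theorem states: for n ≥ 2k, an intersecting family of k-subsets of an n-element set has size at most C(n − 1, k − 1), with equality for 'star' families {A ⊆ [n] : |A| = k, i ∈ A} (fix an element i). For n = 275, k = 2: C(274, 1) = 274.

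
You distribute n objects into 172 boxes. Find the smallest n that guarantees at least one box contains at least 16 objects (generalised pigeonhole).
n = (16 − 1)·172 + 1 = 2581

By the generalised pigeonhole principle, to guarantee some box contains ≥ r objects we need more than (r − 1) · k objects total. Threshold: n = (r − 1) · k + 1. With r = 16 and k = 172: n = 15 · 172 + 1 = 2580 + 1 = 2581. For n = 2580 = 15 · 172, we can put exactly 15 objects in every box, avoiding 16 in any single one — so 2581 is tight.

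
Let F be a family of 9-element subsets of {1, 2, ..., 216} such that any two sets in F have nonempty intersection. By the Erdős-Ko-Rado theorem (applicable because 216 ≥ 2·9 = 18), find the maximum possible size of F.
max |F| = C(215, 8) = 99256405915810

The Erdős-Ko-Rado theorem states: for n ≥ 2k, an intersecting family of k-subsets of an n-element set has size at most C(n − 1, k − 1), with equality for 'star' families {A ⊆ [n] : |A| = k, i ∈ A} (fix an element i). For n = 216, k = 9: C(215, 8) = 99256405915810.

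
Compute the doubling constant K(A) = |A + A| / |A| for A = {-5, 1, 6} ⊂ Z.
K = |A + A| / |A| = 6/3 = 2

Enumerate A + A = {a + b : a, b ∈ A}. With |A| = 3, there are |A|^2 = 9 ordered sum pairs; collecting distinct values, A + A = {-10, -4, 1, 2, 7, 12}, so |A + A| = 6. Thus K = 6/3 = 2. For comparison, the minimum possible |A + A| over all 3-element sets is 2·3 − 1 = 5 (so min K = 5/3), attained only by arithmetic progressions.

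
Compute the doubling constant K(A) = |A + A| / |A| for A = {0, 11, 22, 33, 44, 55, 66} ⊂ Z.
K = |A + A| / |A| = 13/7

Enumerate A + A = {a + b : a, b ∈ A}. With |A| = 7, there are |A|^2 = 49 ordered sum pairs; collecting distinct values, A + A = {0, 11, 22, 33, 44, 55, 66, 77, 88, 99, 110, 121, 132}, so |A + A| = 13. Thus K = 13/7. Here |A + A| = 2|A| − 1 = 13, the minimum possible — so K = 13/7 is minimal, which holds iff A is an arithmetic progression.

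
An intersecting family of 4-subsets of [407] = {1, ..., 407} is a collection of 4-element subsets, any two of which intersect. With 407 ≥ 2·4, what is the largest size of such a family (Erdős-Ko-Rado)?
max |F| = C(406, 3) = 11071620

The Erdős-Ko-Rado theorem states: for n ≥ 2k, an intersecting family of k-subsets of an n-element set has size at most C(n − 1, k − 1), with equality for 'star' families {A ⊆ [n] : |A| = k, i ∈ A} (fix an element i). For n = 407, k = 4: C(406, 3) = 11071620.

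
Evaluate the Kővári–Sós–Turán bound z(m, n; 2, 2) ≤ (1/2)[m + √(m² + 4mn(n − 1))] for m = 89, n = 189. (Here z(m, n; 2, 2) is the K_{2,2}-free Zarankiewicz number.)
z(89, 189; 2, 2) ≤ (1/2)[89 + √(89² + 4·89·189·188)] = (1/2)[89 + √12657313] = 1823.3559

Kővári–Sós–Turán: let r_1, ..., r_89 be the row sums and z = Σ r_i the total number of 1s. Each pair of columns can share at most one row with both entries 1 (else a 2×2 all-ones block appears), so Σ_i C(r_i, 2) ≤ C(189, 2) = 17766. By convexity Σ_i C(r_i, 2) ≥ 89·C(z/89, 2) = z(z − 89)/(2·89), giving z² − 89z − 89·189·188 ≤ 0 and hence z ≤ (1/2)[89 + √(7921 + 4·3162348)] = (1/2)[89 + √12657313] ≈ (1/2)(89 + 3557.7118) = 1823.3559.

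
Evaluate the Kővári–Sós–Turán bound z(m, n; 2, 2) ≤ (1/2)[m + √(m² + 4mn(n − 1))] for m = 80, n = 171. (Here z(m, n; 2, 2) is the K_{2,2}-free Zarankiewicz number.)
z(80, 171; 2, 2) ≤ (1/2)[80 + √(80² + 4·80·171·170)] = (1/2)[80 + √9308800] = 1565.5163

Kővári–Sós–Turán: let r_1, ..., r_80 be the row sums and z = Σ r_i the total number of 1s. Each pair of columns can share at most one row with both entries 1 (else a 2×2 all-ones block appears), so Σ_i C(r_i, 2) ≤ C(171, 2) = 14535. By convexity Σ_i C(r_i, 2) ≥ 80·C(z/80, 2) = z(z − 80)/(2·80), giving z² − 80z − 80·171·170 ≤ 0 and hence z ≤ (1/2)[80 + √(6400 + 4·2325600)] = (1/2)[80 + √9308800] ≈ (1/2)(80 + 3051.0326) = 1565.5163.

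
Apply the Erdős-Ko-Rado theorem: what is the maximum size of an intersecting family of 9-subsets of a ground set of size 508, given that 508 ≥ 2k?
max |F| = C(507, 8) = 102432860235795375

The Erdős-Ko-Rado theorem states: for n ≥ 2k, an intersecting family of k-subsets of an n-element set has size at most C(n − 1, k − 1), with equality for 'star' families {A ⊆ [n] : |A| = k, i ∈ A} (fix an element i). For n = 508, k = 9: C(507, 8) = 102432860235795375.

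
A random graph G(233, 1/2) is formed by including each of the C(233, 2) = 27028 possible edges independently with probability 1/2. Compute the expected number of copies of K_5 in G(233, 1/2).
E[# K_5] = C(233, 5) · (1/2)^C(5, 2) = 5480724326 / 2^10 = 2740362163/512 ≈ 5352269.849609

For each 5-subset S of vertices (there are C(233, 5) = 5480724326 such S), let X_S = 1 if S induces a K_5 (all C(5, 2) = 10 edges present). Then P(X_S = 1) = (1/2)^10 = 1/1024. By linearity of expectation, E[# K_5] = C(233, 5) · (1/2)^10 = 5480724326 / 1024 = 2740362163/512 ≈ 5352269.849609.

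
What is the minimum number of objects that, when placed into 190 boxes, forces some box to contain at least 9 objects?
n = (9 − 1)·190 + 1 = 1521

By the generalised pigeonhole principle, to guarantee some box contains ≥ r objects we need more than (r − 1) · k objects total. Threshold: n = (r − 1) · k + 1. With r = 9 and k = 190: n = 8 · 190 + 1 = 1520 + 1 = 1521. For n = 1520 = 8 · 190, we can put exactly 8 objects in every box, avoiding 9 in any single one — so 1521 is tight.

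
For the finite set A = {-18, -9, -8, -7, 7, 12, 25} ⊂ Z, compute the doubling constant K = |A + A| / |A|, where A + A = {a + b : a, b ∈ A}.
K = |A + A| / |A| = 27/7

Enumerate A + A = {a + b : a, b ∈ A}. With |A| = 7, there are |A|^2 = 49 ordered sum pairs; collecting distinct values, A + A = {-36, -27, -26, -25, -18, -17, -16, -15, -14, -11, -6, -2, -1, 0, 3, 4, 5, 7, 14, 16, 17, 18, 19, 24, 32, 37, 50}, so |A + A| = 27. Thus K = 27/7. For comparison, the minimum possible |A + A| over all 7-element sets is 2·7 − 1 = 13 (so min K = 13/7), attained only by arithmetic progressions.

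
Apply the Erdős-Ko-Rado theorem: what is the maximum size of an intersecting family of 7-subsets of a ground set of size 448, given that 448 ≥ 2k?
max |F| = C(447, 6) = 10712204676433

Erdős-Ko-Rado (1961): when n ≥ 2k, max |F| = C(n−1, k−1). The bound is attained by the star {A : i ∈ A} for any fixed i ∈ [n]. Here C(448−1, 7−1) = C(447, 6) = 10712204676433.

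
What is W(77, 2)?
W(77, 2) = 77 + 1 = 78

A 2-term AP is any pair of integers, so a monochromatic 2-AP exists iff some colour is used at least twice. With 77 colours, the colouring i ↦ i on {1, ..., 77} uses each colour once, avoiding any monochromatic pair, so W(77, 2) > 77. For {1, ..., 78}, pigeonhole forces two integers of the same colour, which form a monochromatic 2-AP. Hence W(77, 2) = 78.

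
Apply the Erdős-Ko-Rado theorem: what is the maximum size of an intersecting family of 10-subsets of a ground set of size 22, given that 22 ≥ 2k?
max |F| = C(21, 9) = 293930

Erdős-Ko-Rado (1961): when n ≥ 2k, max |F| = C(n−1, k−1). The bound is attained by the star {A : i ∈ A} for any fixed i ∈ [n]. Here C(22−1, 10−1) = C(21, 9) = 293930.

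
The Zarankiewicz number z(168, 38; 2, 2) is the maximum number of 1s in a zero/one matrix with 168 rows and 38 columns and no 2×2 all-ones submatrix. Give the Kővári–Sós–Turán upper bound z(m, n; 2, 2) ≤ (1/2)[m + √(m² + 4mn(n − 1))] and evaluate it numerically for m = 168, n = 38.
z(168, 38; 2, 2) ≤ (1/2)[168 + √(168² + 4·168·38·37)] = (1/2)[168 + √973056] = 577.218

Kővári–Sós–Turán: let r_1, ..., r_168 be the row sums and z = Σ r_i the total number of 1s. Each pair of columns can share at most one row with both entries 1 (else a 2×2 all-ones block appears), so Σ_i C(r_i, 2) ≤ C(38, 2) = 703. By convexity Σ_i C(r_i, 2) ≥ 168·C(z/168, 2) = z(z − 168)/(2·168), giving z² − 168z − 168·38·37 ≤ 0 and hence z ≤ (1/2)[168 + √(28224 + 4·236208)] = (1/2)[168 + √973056] ≈ (1/2)(168 + 986.436) = 577.218.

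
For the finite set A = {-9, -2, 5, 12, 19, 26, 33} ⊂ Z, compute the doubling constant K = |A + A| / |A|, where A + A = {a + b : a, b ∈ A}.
K = |A + A| / |A| = 13/7

Enumerate A + A = {a + b : a, b ∈ A}. With |A| = 7, there are |A|^2 = 49 ordered sum pairs; collecting distinct values, A + A = {-18, -11, -4, 3, 10, 17, 24, 31, 38, 45, 52, 59, 66}, so |A + A| = 13. Thus K = 13/7. Here |A + A| = 2|A| − 1 = 13, the minimum possible — so K = 13/7 is minimal, which holds iff A is an arithmetic progression.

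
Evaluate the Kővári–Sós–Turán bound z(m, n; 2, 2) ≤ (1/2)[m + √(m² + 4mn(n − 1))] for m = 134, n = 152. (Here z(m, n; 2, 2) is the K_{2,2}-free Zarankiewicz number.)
z(134, 152; 2, 2) ≤ (1/2)[134 + √(134² + 4·134·152·151)] = (1/2)[134 + √12320228] = 1822.0091

Kővári–Sós–Turán: let r_1, ..., r_134 be the row sums and z = Σ r_i the total number of 1s. Each pair of columns can share at most one row with both entries 1 (else a 2×2 all-ones block appears), so Σ_i C(r_i, 2) ≤ C(152, 2) = 11476. By convexity Σ_i C(r_i, 2) ≥ 134·C(z/134, 2) = z(z − 134)/(2·134), giving z² − 134z − 134·152·151 ≤ 0 and hence z ≤ (1/2)[134 + √(17956 + 4·3075568)] = (1/2)[134 + √12320228] ≈ (1/2)(134 + 3510.0182) = 1822.0091.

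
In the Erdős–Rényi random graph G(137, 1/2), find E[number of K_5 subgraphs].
E[# K_5] = C(137, 5) · (1/2)^C(5, 2) = 373566942 / 2^10 = 186783471/512 ≈ 364811.466797

For each 5-subset S of vertices (there are C(137, 5) = 373566942 such S), let X_S = 1 if S induces a K_5 (all C(5, 2) = 10 edges present). Then P(X_S = 1) = (1/2)^10 = 1/1024. By linearity of expectation, E[# K_5] = C(137, 5) · (1/2)^10 = 373566942 / 1024 = 186783471/512 ≈ 364811.466797.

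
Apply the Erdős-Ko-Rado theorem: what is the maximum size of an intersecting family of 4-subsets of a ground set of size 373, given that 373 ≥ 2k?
max |F| = C(372, 3) = 8510740

Erdős-Ko-Rado (1961): when n ≥ 2k, max |F| = C(n−1, k−1). The bound is attained by the star {A : i ∈ A} for any fixed i ∈ [n]. Here C(373−1, 4−1) = C(372, 3) = 8510740.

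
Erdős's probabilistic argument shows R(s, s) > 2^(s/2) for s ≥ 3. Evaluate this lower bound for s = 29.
2^(29/2) = 23170.475; so R(29, 29) > 23170.475

Colour each edge of K_n uniformly at random with red/blue. The expected number of monochromatic K_29 is C(n, 29) · 2 · 2^(−C(29,2)). If C(n, 29) · 2^(1 − C(29,2)) < 1, then with positive probability no monochromatic K_29 exists, so R(29, 29) > n. The standard estimate C(n, 29) ≤ n^29/29! shows this inequality holds whenever n ≤ 2^(29/2) (since 29! · 2^(C(29,2) − 1) > 2^(29^2/2) ≥ n^29). Hence R(29, 29) > 2^(29/2) = 23170.475.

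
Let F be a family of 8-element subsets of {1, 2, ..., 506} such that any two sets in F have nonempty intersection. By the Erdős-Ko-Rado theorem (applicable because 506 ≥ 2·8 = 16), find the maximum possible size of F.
max |F| = C(505, 7) = 1593937749223500

The Erdős-Ko-Rado theorem states: for n ≥ 2k, an intersecting family of k-subsets of an n-element set has size at most C(n − 1, k − 1), with equality for 'star' families {A ⊆ [n] : |A| = k, i ∈ A} (fix an element i). For n = 506, k = 8: C(505, 7) = 1593937749223500.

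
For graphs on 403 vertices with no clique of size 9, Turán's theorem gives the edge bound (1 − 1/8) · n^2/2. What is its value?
Turán density bound = (7/8) · 403^2/2 = 1136863/16 ≈ 71053.9375

Turán's theorem: ex(n, K_{r+1}) is achieved by the complete r-partite Turán graph T(n, r) with parts as balanced as possible, and is at most (1 − 1/r) · n^2/2. For r = 8, n = 403: the density bound is (7/8) · 162409/2 = 1136863/16 ≈ 71053.9375. The integer-valued extremum is e(T(403, 8)) = 71053, which is strictly less than the density bound 1136863/16 since 8 ∤ 403 (the parts of T(403, 8) cannot all be equal).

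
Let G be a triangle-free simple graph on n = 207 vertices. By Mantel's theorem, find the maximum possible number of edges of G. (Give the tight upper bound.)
ex(207, K_3) = ⌊207^2/4⌋ = 10712

Mantel (1907): a triangle-free graph on n vertices has at most ⌊n^2/4⌋ edges, with equality for the complete bipartite graph K_{⌊n/2⌋, ⌈n/2⌉}. For n = 207: ⌊207^2/4⌋ = ⌊42849/4⌋ = 10712. The extremal graph is K_{103, 104}, which has 103·104 = 10712 edges.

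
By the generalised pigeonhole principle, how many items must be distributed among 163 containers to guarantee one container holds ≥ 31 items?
n = (31 − 1)·163 + 1 = 4891

By the generalised pigeonhole principle, to guarantee some box contains ≥ r objects we need more than (r − 1) · k objects total. Threshold: n = (r − 1) · k + 1. With r = 31 and k = 163: n = 30 · 163 + 1 = 4890 + 1 = 4891. For n = 4890 = 30 · 163, we can put exactly 30 objects in every box, avoiding 31 in any single one — so 4891 is tight.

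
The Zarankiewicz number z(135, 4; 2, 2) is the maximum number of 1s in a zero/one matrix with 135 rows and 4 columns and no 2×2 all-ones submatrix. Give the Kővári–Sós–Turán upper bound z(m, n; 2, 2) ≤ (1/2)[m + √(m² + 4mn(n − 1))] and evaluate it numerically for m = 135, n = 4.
z(135, 4; 2, 2) ≤ (1/2)[135 + √(135² + 4·135·4·3)] = (1/2)[135 + √24705] = 146.0891

Kővári–Sós–Turán: let r_1, ..., r_135 be the row sums and z = Σ r_i the total number of 1s. Each pair of columns can share at most one row with both entries 1 (else a 2×2 all-ones block appears), so Σ_i C(r_i, 2) ≤ C(4, 2) = 6. By convexity Σ_i C(r_i, 2) ≥ 135·C(z/135, 2) = z(z − 135)/(2·135), giving z² − 135z − 135·4·3 ≤ 0 and hence z ≤ (1/2)[135 + √(18225 + 4·1620)] = (1/2)[135 + √24705] ≈ (1/2)(135 + 157.1782) = 146.0891.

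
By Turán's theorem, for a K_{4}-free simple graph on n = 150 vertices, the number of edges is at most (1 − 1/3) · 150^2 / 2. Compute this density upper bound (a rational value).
Turán density bound = (2/3) · 150^2/2 = 7500

Turán's theorem: ex(n, K_{r+1}) is achieved by the complete r-partite Turán graph T(n, r) with parts as balanced as possible, and is at most (1 − 1/r) · n^2/2. For r = 3, n = 150: the density bound is (2/3) · 22500/2 = 7500. Since 3 ∣ 150, the Turán graph T(150, 3) has parts of equal size 50, and its edge count e(T(150, 3)) = 7500 attains the density bound exactly.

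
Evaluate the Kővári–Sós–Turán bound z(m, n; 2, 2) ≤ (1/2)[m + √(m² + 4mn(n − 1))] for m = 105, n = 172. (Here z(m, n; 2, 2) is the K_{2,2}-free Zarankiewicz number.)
z(105, 172; 2, 2) ≤ (1/2)[105 + √(105² + 4·105·172·171)] = (1/2)[105 + √12364065] = 1810.6286

Kővári–Sós–Turán: let r_1, ..., r_105 be the row sums and z = Σ r_i the total number of 1s. Each pair of columns can share at most one row with both entries 1 (else a 2×2 all-ones block appears), so Σ_i C(r_i, 2) ≤ C(172, 2) = 14706. By convexity Σ_i C(r_i, 2) ≥ 105·C(z/105, 2) = z(z − 105)/(2·105), giving z² − 105z − 105·172·171 ≤ 0 and hence z ≤ (1/2)[105 + √(11025 + 4·3088260)] = (1/2)[105 + √12364065] ≈ (1/2)(105 + 3516.2572) = 1810.6286.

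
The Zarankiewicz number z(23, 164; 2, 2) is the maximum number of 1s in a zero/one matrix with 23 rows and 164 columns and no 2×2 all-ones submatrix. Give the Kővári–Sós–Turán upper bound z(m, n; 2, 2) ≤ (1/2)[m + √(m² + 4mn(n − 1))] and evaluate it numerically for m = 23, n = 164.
z(23, 164; 2, 2) ≤ (1/2)[23 + √(23² + 4·23·164·163)] = (1/2)[23 + √2459873] = 795.6991

Kővári–Sós–Turán: let r_1, ..., r_23 be the row sums and z = Σ r_i the total number of 1s. Each pair of columns can share at most one row with both entries 1 (else a 2×2 all-ones block appears), so Σ_i C(r_i, 2) ≤ C(164, 2) = 13366. By convexity Σ_i C(r_i, 2) ≥ 23·C(z/23, 2) = z(z − 23)/(2·23), giving z² − 23z − 23·164·163 ≤ 0 and hence z ≤ (1/2)[23 + √(529 + 4·614836)] = (1/2)[23 + √2459873] ≈ (1/2)(23 + 1568.3982) = 795.6991.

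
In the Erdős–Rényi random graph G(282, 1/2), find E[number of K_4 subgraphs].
E[# K_4] = C(282, 4) · (1/2)^C(4, 2) = 257932710 / 2^6 = 128966355/32 = 4030198.59375

For each 4-subset S of vertices (there are C(282, 4) = 257932710 such S), let X_S = 1 if S induces a K_4 (all C(4, 2) = 6 edges present). Then P(X_S = 1) = (1/2)^6 = 1/64. By linearity of expectation, E[# K_4] = C(282, 4) · (1/2)^6 = 257932710 / 64 = 128966355/32 = 4030198.59375.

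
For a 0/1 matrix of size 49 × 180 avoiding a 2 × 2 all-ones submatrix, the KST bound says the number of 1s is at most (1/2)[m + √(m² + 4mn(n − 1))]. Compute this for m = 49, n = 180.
z(49, 180; 2, 2) ≤ (1/2)[49 + √(49² + 4·49·180·179)] = (1/2)[49 + √6317521] = 1281.234

Kővári–Sós–Turán: let r_1, ..., r_49 be the row sums and z = Σ r_i the total number of 1s. Each pair of columns can share at most one row with both entries 1 (else a 2×2 all-ones block appears), so Σ_i C(r_i, 2) ≤ C(180, 2) = 16110. By convexity Σ_i C(r_i, 2) ≥ 49·C(z/49, 2) = z(z − 49)/(2·49), giving z² − 49z − 49·180·179 ≤ 0 and hence z ≤ (1/2)[49 + √(2401 + 4·1578780)] = (1/2)[49 + √6317521] ≈ (1/2)(49 + 2513.4679) = 1281.234.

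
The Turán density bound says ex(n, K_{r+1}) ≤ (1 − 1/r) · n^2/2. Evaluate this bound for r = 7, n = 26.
Turán density bound = (6/7) · 26^2/2 = 2028/7 ≈ 289.7143

Turán's theorem: ex(n, K_{r+1}) is achieved by the complete r-partite Turán graph T(n, r) with parts as balanced as possible, and is at most (1 − 1/r) · n^2/2. For r = 7, n = 26: the density bound is (6/7) · 676/2 = 2028/7 ≈ 289.7143. The integer-valued extremum is e(T(26, 7)) = 289, which is strictly less than the density bound 2028/7 since 7 ∤ 26 (the parts of T(26, 7) cannot all be equal).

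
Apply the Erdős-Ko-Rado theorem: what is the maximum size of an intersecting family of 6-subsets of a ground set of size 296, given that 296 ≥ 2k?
max |F| = C(295, 5) = 17994159309

The Erdős-Ko-Rado theorem states: for n ≥ 2k, an intersecting family of k-subsets of an n-element set has size at most C(n − 1, k − 1), with equality for 'star' families {A ⊆ [n] : |A| = k, i ∈ A} (fix an element i). For n = 296, k = 6: C(295, 5) = 17994159309.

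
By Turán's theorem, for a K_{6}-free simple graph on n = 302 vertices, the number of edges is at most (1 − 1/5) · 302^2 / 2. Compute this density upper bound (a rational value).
Turán density bound = (4/5) · 302^2/2 = 182408/5 ≈ 36481.6

Turán's theorem: ex(n, K_{r+1}) is achieved by the complete r-partite Turán graph T(n, r) with parts as balanced as possible, and is at most (1 − 1/r) · n^2/2. For r = 5, n = 302: the density bound is (4/5) · 91204/2 = 182408/5 ≈ 36481.6. The integer-valued extremum is e(T(302, 5)) = 36481, which is strictly less than the density bound 182408/5 since 5 ∤ 302 (the parts of T(302, 5) cannot all be equal).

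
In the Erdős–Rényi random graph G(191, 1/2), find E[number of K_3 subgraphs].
E[# K_3] = C(191, 3) · (1/2)^C(3, 2) = 1143135 / 2^3 = 142891.875

For each 3-subset S of vertices (there are C(191, 3) = 1143135 such S), let X_S = 1 if S induces a K_3 (all C(3, 2) = 3 edges present). Then P(X_S = 1) = (1/2)^3 = 1/8. By linearity of expectation, E[# K_3] = C(191, 3) · (1/2)^3 = 1143135 / 8 = 142891.875.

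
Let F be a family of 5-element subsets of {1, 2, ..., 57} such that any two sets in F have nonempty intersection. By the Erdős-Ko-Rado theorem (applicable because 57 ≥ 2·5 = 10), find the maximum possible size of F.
max |F| = C(56, 4) = 367290

The Erdős-Ko-Rado theorem states: for n ≥ 2k, an intersecting family of k-subsets of an n-element set has size at most C(n − 1, k − 1), with equality for 'star' families {A ⊆ [n] : |A| = k, i ∈ A} (fix an element i). For n = 57, k = 5: C(56, 4) = 367290.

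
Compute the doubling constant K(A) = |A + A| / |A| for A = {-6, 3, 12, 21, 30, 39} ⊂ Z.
K = |A + A| / |A| = 11/6

Enumerate A + A = {a + b : a, b ∈ A}. With |A| = 6, there are |A|^2 = 36 ordered sum pairs; collecting distinct values, A + A = {-12, -3, 6, 15, 24, 33, 42, 51, 60, 69, 78}, so |A + A| = 11. Thus K = 11/6. Here |A + A| = 2|A| − 1 = 11, the minimum possible — so K = 11/6 is minimal, which holds iff A is an arithmetic progression.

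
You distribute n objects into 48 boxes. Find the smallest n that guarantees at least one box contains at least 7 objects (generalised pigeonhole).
n = (7 − 1)·48 + 1 = 289

By the generalised pigeonhole principle, to guarantee some box contains ≥ r objects we need more than (r − 1) · k objects total. Threshold: n = (r − 1) · k + 1. With r = 7 and k = 48: n = 6 · 48 + 1 = 288 + 1 = 289. For n = 288 = 6 · 48, we can put exactly 6 objects in every box, avoiding 7 in any single one — so 289 is tight.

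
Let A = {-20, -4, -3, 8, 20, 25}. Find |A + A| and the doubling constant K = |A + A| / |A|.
K = |A + A| / |A| = 19/6

Enumerate A + A = {a + b : a, b ∈ A}. With |A| = 6, there are |A|^2 = 36 ordered sum pairs; collecting distinct values, A + A = {-40, -24, -23, -12, -8, -7, -6, 0, 4, 5, 16, 17, 21, 22, 28, 33, 40, 45, 50}, so |A + A| = 19. Thus K = 19/6. For comparison, the minimum possible |A + A| over all 6-element sets is 2·6 − 1 = 11 (so min K = 11/6), attained only by arithmetic progressions.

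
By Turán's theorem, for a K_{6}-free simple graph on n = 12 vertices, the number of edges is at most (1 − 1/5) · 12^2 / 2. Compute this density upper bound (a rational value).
Turán density bound = (4/5) · 12^2/2 = 288/5 ≈ 57.6

Turán's theorem: ex(n, K_{r+1}) is achieved by the complete r-partite Turán graph T(n, r) with parts as balanced as possible, and is at most (1 − 1/r) · n^2/2. For r = 5, n = 12: the density bound is (4/5) · 144/2 = 288/5 ≈ 57.6. The integer-valued extremum is e(T(12, 5)) = 57, which is strictly less than the density bound 288/5 since 5 ∤ 12 (the parts of T(12, 5) cannot all be equal).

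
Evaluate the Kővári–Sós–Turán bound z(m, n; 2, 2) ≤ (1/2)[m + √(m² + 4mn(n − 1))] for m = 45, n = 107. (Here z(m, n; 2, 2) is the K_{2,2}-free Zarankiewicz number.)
z(45, 107; 2, 2) ≤ (1/2)[45 + √(45² + 4·45·107·106)] = (1/2)[45 + √2043585] = 737.2701

Kővári–Sós–Turán: let r_1, ..., r_45 be the row sums and z = Σ r_i the total number of 1s. Each pair of columns can share at most one row with both entries 1 (else a 2×2 all-ones block appears), so Σ_i C(r_i, 2) ≤ C(107, 2) = 5671. By convexity Σ_i C(r_i, 2) ≥ 45·C(z/45, 2) = z(z − 45)/(2·45), giving z² − 45z − 45·107·106 ≤ 0 and hence z ≤ (1/2)[45 + √(2025 + 4·510390)] = (1/2)[45 + √2043585] ≈ (1/2)(45 + 1429.5401) = 737.2701.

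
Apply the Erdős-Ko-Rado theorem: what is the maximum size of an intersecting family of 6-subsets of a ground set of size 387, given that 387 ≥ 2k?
max |F| = C(386, 5) = 69576110912

Erdős-Ko-Rado (1961): when n ≥ 2k, max |F| = C(n−1, k−1). The bound is attained by the star {A : i ∈ A} for any fixed i ∈ [n]. Here C(387−1, 6−1) = C(386, 5) = 69576110912.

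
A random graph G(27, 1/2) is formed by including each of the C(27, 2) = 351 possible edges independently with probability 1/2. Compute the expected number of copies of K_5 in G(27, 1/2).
E[# K_5] = C(27, 5) · (1/2)^C(5, 2) = 80730 / 2^10 = 40365/512 ≈ 78.837891

For each 5-subset S of vertices (there are C(27, 5) = 80730 such S), let X_S = 1 if S induces a K_5 (all C(5, 2) = 10 edges present). Then P(X_S = 1) = (1/2)^10 = 1/1024. By linearity of expectation, E[# K_5] = C(27, 5) · (1/2)^10 = 80730 / 1024 = 40365/512 ≈ 78.837891.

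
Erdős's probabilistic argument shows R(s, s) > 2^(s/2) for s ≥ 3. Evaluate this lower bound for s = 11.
2^(11/2) = 45.2548; so R(11, 11) > 45.2548

Colour each edge of K_n uniformly at random with red/blue. The expected number of monochromatic K_11 is C(n, 11) · 2 · 2^(−C(11,2)). If C(n, 11) · 2^(1 − C(11,2)) < 1, then with positive probability no monochromatic K_11 exists, so R(11, 11) > n. The standard estimate C(n, 11) ≤ n^11/11! shows this inequality holds whenever n ≤ 2^(11/2) (since 11! · 2^(C(11,2) − 1) > 2^(11^2/2) ≥ n^11). Hence R(11, 11) > 2^(11/2) = 45.2548.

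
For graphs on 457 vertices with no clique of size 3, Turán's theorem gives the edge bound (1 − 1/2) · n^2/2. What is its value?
Turán density bound = (1/2) · 457^2/2 = 208849/4 ≈ 52212.25

Turán's theorem: ex(n, K_{r+1}) is achieved by the complete r-partite Turán graph T(n, r) with parts as balanced as possible, and is at most (1 − 1/r) · n^2/2. For r = 2, n = 457: the density bound is (1/2) · 208849/2 = 208849/4 ≈ 52212.25. The integer-valued extremum is e(T(457, 2)) = 52212, which is strictly less than the density bound 208849/4 since 2 ∤ 457 (the parts of T(457, 2) cannot all be equal).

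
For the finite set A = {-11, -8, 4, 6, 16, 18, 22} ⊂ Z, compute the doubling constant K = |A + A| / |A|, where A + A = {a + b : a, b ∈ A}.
K = |A + A| / |A| = 25/7

Enumerate A + A = {a + b : a, b ∈ A}. With |A| = 7, there are |A|^2 = 49 ordered sum pairs; collecting distinct values, A + A = {-22, -19, -16, -7, -5, -4, -2, 5, 7, 8, 10, 11, 12, 14, 20, 22, 24, 26, 28, 32, 34, 36, 38, 40, 44}, so |A + A| = 25. Thus K = 25/7. For comparison, the minimum possible |A + A| over all 7-element sets is 2·7 − 1 = 13 (so min K = 13/7), attained only by arithmetic progressions.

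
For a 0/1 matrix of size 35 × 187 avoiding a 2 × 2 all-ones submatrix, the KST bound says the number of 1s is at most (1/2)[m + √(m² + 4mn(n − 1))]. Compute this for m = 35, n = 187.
z(35, 187; 2, 2) ≤ (1/2)[35 + √(35² + 4·35·187·186)] = (1/2)[35 + √4870705] = 1120.9837

Kővári–Sós–Turán: let r_1, ..., r_35 be the row sums and z = Σ r_i the total number of 1s. Each pair of columns can share at most one row with both entries 1 (else a 2×2 all-ones block appears), so Σ_i C(r_i, 2) ≤ C(187, 2) = 17391. By convexity Σ_i C(r_i, 2) ≥ 35·C(z/35, 2) = z(z − 35)/(2·35), giving z² − 35z − 35·187·186 ≤ 0 and hence z ≤ (1/2)[35 + √(1225 + 4·1217370)] = (1/2)[35 + √4870705] ≈ (1/2)(35 + 2206.9674) = 1120.9837.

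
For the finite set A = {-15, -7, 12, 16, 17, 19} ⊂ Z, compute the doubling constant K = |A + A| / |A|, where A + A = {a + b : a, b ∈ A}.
K = |A + A| / |A| = 21/6 = 7/2

Enumerate A + A = {a + b : a, b ∈ A}. With |A| = 6, there are |A|^2 = 36 ordered sum pairs; collecting distinct values, A + A = {-30, -22, -14, -3, 1, 2, 4, 5, 9, 10, 12, 24, 28, 29, 31, 32, 33, 34, 35, 36, 38}, so |A + A| = 21. Thus K = 21/6 = 7/2. For comparison, the minimum possible |A + A| over all 6-element sets is 2·6 − 1 = 11 (so min K = 11/6), attained only by arithmetic progressions.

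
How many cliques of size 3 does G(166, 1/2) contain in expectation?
E[# K_3] = C(166, 3) · (1/2)^C(3, 2) = 748660 / 2^3 = 187165/2 = 93582.5

For each 3-subset S of vertices (there are C(166, 3) = 748660 such S), let X_S = 1 if S induces a K_3 (all C(3, 2) = 3 edges present). Then P(X_S = 1) = (1/2)^3 = 1/8. By linearity of expectation, E[# K_3] = C(166, 3) · (1/2)^3 = 748660 / 8 = 187165/2 = 93582.5.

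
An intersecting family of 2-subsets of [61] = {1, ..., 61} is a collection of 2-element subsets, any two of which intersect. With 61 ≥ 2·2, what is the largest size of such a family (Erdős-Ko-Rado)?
max |F| = C(60, 1) = 60

The Erdős-Ko-Rado theorem states: for n ≥ 2k, an intersecting family of k-subsets of an n-element set has size at most C(n − 1, k − 1), with equality for 'star' families {A ⊆ [n] : |A| = k, i ∈ A} (fix an element i). For n = 61, k = 2: C(60, 1) = 60.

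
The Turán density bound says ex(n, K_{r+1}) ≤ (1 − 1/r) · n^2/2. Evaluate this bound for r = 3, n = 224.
Turán density bound = (2/3) · 224^2/2 = 50176/3 ≈ 16725.3333

Turán's theorem: ex(n, K_{r+1}) is achieved by the complete r-partite Turán graph T(n, r) with parts as balanced as possible, and is at most (1 − 1/r) · n^2/2. For r = 3, n = 224: the density bound is (2/3) · 50176/2 = 50176/3 ≈ 16725.3333. The integer-valued extremum is e(T(224, 3)) = 16725, which is strictly less than the density bound 50176/3 since 3 ∤ 224 (the parts of T(224, 3) cannot all be equal).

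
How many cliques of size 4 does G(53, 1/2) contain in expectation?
E[# K_4] = C(53, 4) · (1/2)^C(4, 2) = 292825 / 2^6 = 4575.390625

For each 4-subset S of vertices (there are C(53, 4) = 292825 such S), let X_S = 1 if S induces a K_4 (all C(4, 2) = 6 edges present). Then P(X_S = 1) = (1/2)^6 = 1/64. By linearity of expectation, E[# K_4] = C(53, 4) · (1/2)^6 = 292825 / 64 = 4575.390625.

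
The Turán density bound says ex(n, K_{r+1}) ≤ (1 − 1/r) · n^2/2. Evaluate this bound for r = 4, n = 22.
Turán density bound = (3/4) · 22^2/2 = 363/2 ≈ 181.5

Turán's theorem: ex(n, K_{r+1}) is achieved by the complete r-partite Turán graph T(n, r) with parts as balanced as possible, and is at most (1 − 1/r) · n^2/2. For r = 4, n = 22: the density bound is (3/4) · 484/2 = 363/2 ≈ 181.5. The integer-valued extremum is e(T(22, 4)) = 181, which is strictly less than the density bound 363/2 since 4 ∤ 22 (the parts of T(22, 4) cannot all be equal).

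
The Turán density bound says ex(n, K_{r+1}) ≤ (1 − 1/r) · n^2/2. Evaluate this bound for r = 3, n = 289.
Turán density bound = (2/3) · 289^2/2 = 83521/3 ≈ 27840.3333

Turán's theorem: ex(n, K_{r+1}) is achieved by the complete r-partite Turán graph T(n, r) with parts as balanced as possible, and is at most (1 − 1/r) · n^2/2. For r = 3, n = 289: the density bound is (2/3) · 83521/2 = 83521/3 ≈ 27840.3333. The integer-valued extremum is e(T(289, 3)) = 27840, which is strictly less than the density bound 83521/3 since 3 ∤ 289 (the parts of T(289, 3) cannot all be equal).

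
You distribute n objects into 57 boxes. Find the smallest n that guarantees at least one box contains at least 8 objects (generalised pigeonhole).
n = (8 − 1)·57 + 1 = 400

By the generalised pigeonhole principle, to guarantee some box contains ≥ r objects we need more than (r − 1) · k objects total. Threshold: n = (r − 1) · k + 1. With r = 8 and k = 57: n = 7 · 57 + 1 = 399 + 1 = 400. For n = 399 = 7 · 57, we can put exactly 7 objects in every box, avoiding 8 in any single one — so 400 is tight.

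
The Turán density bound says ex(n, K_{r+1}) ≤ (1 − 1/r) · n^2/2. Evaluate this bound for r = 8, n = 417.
Turán density bound = (7/8) · 417^2/2 = 1217223/16 ≈ 76076.4375

Turán's theorem: ex(n, K_{r+1}) is achieved by the complete r-partite Turán graph T(n, r) with parts as balanced as possible, and is at most (1 − 1/r) · n^2/2. For r = 8, n = 417: the density bound is (7/8) · 173889/2 = 1217223/16 ≈ 76076.4375. The integer-valued extremum is e(T(417, 8)) = 76076, which is strictly less than the density bound 1217223/16 since 8 ∤ 417 (the parts of T(417, 8) cannot all be equal).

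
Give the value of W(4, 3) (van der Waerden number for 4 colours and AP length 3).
W(4, 3) = 76

W(4, 3) = 76. The lower bound W(4, 3) > 75 comes from an explicit good 4-colouring of [1, 75]; the upper bound W(4, 3) ≤ 76 was verified by exhaustive search over 4-colourings of [1, 76].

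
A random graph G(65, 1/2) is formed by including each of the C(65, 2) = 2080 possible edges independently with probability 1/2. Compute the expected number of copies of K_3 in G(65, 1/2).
E[# K_3] = C(65, 3) · (1/2)^C(3, 2) = 43680 / 2^3 = 5460

For each 3-subset S of vertices (there are C(65, 3) = 43680 such S), let X_S = 1 if S induces a K_3 (all C(3, 2) = 3 edges present). Then P(X_S = 1) = (1/2)^3 = 1/8. By linearity of expectation, E[# K_3] = C(65, 3) · (1/2)^3 = 43680 / 8 = 5460.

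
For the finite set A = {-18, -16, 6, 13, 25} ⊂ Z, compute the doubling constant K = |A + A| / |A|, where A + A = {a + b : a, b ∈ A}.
K = |A + A| / |A| = 15/5 = 3

Enumerate A + A = {a + b : a, b ∈ A}. With |A| = 5, there are |A|^2 = 25 ordered sum pairs; collecting distinct values, A + A = {-36, -34, -32, -12, -10, -5, -3, 7, 9, 12, 19, 26, 31, 38, 50}, so |A + A| = 15. Thus K = 15/5 = 3. For comparison, the minimum possible |A + A| over all 5-element sets is 2·5 − 1 = 9 (so min K = 9/5), attained only by arithmetic progressions.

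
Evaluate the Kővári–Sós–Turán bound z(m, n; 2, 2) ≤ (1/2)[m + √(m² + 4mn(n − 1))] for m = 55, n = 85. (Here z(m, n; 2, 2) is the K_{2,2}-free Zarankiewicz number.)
z(55, 85; 2, 2) ≤ (1/2)[55 + √(55² + 4·55·85·84)] = (1/2)[55 + √1573825] = 654.7609

Kővári–Sós–Turán: let r_1, ..., r_55 be the row sums and z = Σ r_i the total number of 1s. Each pair of columns can share at most one row with both entries 1 (else a 2×2 all-ones block appears), so Σ_i C(r_i, 2) ≤ C(85, 2) = 3570. By convexity Σ_i C(r_i, 2) ≥ 55·C(z/55, 2) = z(z − 55)/(2·55), giving z² − 55z − 55·85·84 ≤ 0 and hence z ≤ (1/2)[55 + √(3025 + 4·392700)] = (1/2)[55 + √1573825] ≈ (1/2)(55 + 1254.5218) = 654.7609.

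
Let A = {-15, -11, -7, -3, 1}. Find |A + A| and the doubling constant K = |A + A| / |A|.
K = |A + A| / |A| = 9/5

Enumerate A + A = {a + b : a, b ∈ A}. With |A| = 5, there are |A|^2 = 25 ordered sum pairs; collecting distinct values, A + A = {-30, -26, -22, -18, -14, -10, -6, -2, 2}, so |A + A| = 9. Thus K = 9/5. Here |A + A| = 2|A| − 1 = 9, the minimum possible — so K = 9/5 is minimal, which holds iff A is an arithmetic progression.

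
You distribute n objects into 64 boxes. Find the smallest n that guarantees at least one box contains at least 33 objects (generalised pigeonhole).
n = (33 − 1)·64 + 1 = 2049

By the generalised pigeonhole principle, to guarantee some box contains ≥ r objects we need more than (r − 1) · k objects total. Threshold: n = (r − 1) · k + 1. With r = 33 and k = 64: n = 32 · 64 + 1 = 2048 + 1 = 2049. For n = 2048 = 32 · 64, we can put exactly 32 objects in every box, avoiding 33 in any single one — so 2049 is tight.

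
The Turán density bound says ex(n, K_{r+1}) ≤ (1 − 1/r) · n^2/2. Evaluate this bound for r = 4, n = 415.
Turán density bound = (3/4) · 415^2/2 = 516675/8 ≈ 64584.375

Turán's theorem: ex(n, K_{r+1}) is achieved by the complete r-partite Turán graph T(n, r) with parts as balanced as possible, and is at most (1 − 1/r) · n^2/2. For r = 4, n = 415: the density bound is (3/4) · 172225/2 = 516675/8 ≈ 64584.375. The integer-valued extremum is e(T(415, 4)) = 64584, which is strictly less than the density bound 516675/8 since 4 ∤ 415 (the parts of T(415, 4) cannot all be equal).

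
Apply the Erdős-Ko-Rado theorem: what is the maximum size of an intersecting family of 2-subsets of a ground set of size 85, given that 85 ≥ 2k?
max |F| = C(84, 1) = 84

The Erdős-Ko-Rado theorem states: for n ≥ 2k, an intersecting family of k-subsets of an n-element set has size at most C(n − 1, k − 1), with equality for 'star' families {A ⊆ [n] : |A| = k, i ∈ A} (fix an element i). For n = 85, k = 2: C(84, 1) = 84.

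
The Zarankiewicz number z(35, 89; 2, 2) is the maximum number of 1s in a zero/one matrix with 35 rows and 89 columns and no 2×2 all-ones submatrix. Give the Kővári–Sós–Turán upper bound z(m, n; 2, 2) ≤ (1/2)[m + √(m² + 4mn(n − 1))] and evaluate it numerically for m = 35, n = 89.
z(35, 89; 2, 2) ≤ (1/2)[35 + √(35² + 4·35·89·88)] = (1/2)[35 + √1097705] = 541.3571

Kővári–Sós–Turán: let r_1, ..., r_35 be the row sums and z = Σ r_i the total number of 1s. Each pair of columns can share at most one row with both entries 1 (else a 2×2 all-ones block appears), so Σ_i C(r_i, 2) ≤ C(89, 2) = 3916. By convexity Σ_i C(r_i, 2) ≥ 35·C(z/35, 2) = z(z − 35)/(2·35), giving z² − 35z − 35·89·88 ≤ 0 and hence z ≤ (1/2)[35 + √(1225 + 4·274120)] = (1/2)[35 + √1097705] ≈ (1/2)(35 + 1047.7142) = 541.3571.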